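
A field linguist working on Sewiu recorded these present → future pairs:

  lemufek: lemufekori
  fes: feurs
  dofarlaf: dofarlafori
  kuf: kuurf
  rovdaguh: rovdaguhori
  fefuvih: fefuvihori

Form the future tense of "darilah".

dofarlaf and kuf both end in -f yet inflect differently (dofarlafori, kuurf), so the final letter is not what conditions the rule; the number of vowels is.
"darilah" has 3 vowels. The stems with 3 vowels (fefuvih → fefuvihori, rovdaguh → rovdaguhori, lemufek → lemufekori) add -ori.
The other pattern: stems with 1 vowel insert -ur- after the first vowel.
So darilah → darilahori.

darilahori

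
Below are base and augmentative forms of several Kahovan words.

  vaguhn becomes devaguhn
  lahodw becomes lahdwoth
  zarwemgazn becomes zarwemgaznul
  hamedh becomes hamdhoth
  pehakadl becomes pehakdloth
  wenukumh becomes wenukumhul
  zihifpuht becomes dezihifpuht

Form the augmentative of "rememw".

rememwul

hamedh and wenukumh both end in -h yet inflect differently (hamdhoth, wenukumhul), so the final letter is not what conditions the rule; the second-to-last letter is.
"rememw" has second-to-last letter 'm'. The one such stem in the data (wenukumh → wenukumhul) adds -ul, so the same rule applies.
The other patterns: stems whose second-to-last letter is 'h' add the prefix de-; stems whose second-to-last letter is 'd' delete the last vowel and add -oth.
So rememw → rememwul.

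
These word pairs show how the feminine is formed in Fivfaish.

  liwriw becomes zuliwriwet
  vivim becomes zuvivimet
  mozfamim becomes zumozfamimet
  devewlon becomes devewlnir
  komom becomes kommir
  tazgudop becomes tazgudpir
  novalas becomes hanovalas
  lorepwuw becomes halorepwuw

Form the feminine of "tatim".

zutatimet

"tatim" has last vowel 'i'. The stems whose last vowel is 'i' (liwriw → zuliwriwet, vivim → zuvivimet, mozfamim → zumozfamimet) add zu- … -et around the stem.
The other patterns: stems whose last vowel is 'o' delete the last vowel and add -ir; stems whose last vowel is 'a' or 'u' add the prefix ha-.
So tatim → zutatimet.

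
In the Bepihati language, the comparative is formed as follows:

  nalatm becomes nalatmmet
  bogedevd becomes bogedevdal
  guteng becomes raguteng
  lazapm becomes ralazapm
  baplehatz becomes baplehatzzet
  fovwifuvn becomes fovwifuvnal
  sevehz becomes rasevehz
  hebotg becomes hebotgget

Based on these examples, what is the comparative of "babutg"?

"babutg" has second-to-last letter 't'. The stems whose second-to-last letter is 't' (hebotg → hebotgget, nalatm → nalatmmet, baplehatz → baplehatzzet) double the final consonant and add -et.
So babutg → babutgget.

babutgget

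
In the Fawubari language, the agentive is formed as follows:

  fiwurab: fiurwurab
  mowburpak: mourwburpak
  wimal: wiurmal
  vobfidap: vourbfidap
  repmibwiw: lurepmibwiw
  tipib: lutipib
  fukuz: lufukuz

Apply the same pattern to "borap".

bourrap

fiwurab and tipib both end in -b yet inflect differently (fiurwurab, lutipib), so the final letter is not what conditions the rule; the last vowel is.
"borap" has last vowel 'a'. The stems whose last vowel is 'a' (fiwurab → fiurwurab, mowburpak → mourwburpak, wimal → wiurmal) insert -ur- after the first vowel.
The other pattern: stems whose last vowel is 'i' or 'u' add the prefix lu-.
So borap → bourrap.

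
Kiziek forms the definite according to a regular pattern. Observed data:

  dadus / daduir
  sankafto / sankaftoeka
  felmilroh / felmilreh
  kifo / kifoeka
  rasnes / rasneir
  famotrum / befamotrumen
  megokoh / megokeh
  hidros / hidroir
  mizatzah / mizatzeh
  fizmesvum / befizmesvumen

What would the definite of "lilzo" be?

megokoh and hidros both have last vowel 'o' yet inflect differently (megokeh, hidroir), so the last vowel is not what conditions the rule; the final letter is.
"lilzo" ends in -o. The stems ending in -o (kifo → kifoeka, sankafto → sankaftoeka) add -eka.
The other patterns: stems ending in -m add be- … -en around the stem; stems ending in -h change the last vowel to 'e'; stems ending in -s drop the final letter and add -ir.
So lilzo → lilzoeka.

lilzoeka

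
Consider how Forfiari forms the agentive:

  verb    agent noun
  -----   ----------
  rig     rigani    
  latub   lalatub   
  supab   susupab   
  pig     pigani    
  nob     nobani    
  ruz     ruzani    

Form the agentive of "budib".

"budib" has 2 vowels. The stems with 2 vowels (latub → lalatub, supab → susupab) repeat the first consonant+vowel as a prefix.
So budib → bubudib.

bubudib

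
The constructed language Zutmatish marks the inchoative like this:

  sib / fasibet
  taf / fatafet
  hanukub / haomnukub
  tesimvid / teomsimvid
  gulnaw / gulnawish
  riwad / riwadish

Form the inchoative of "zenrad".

sib and hanukub both end in -b yet inflect differently (fasibet, haomnukub), so the final letter is not what conditions the rule; the number of vowels is.
"zenrad" has 2 vowels. The stems with 2 vowels (riwad → riwadish, gulnaw → gulnawish) add -ish.
So zenrad → zenradish.

zenradish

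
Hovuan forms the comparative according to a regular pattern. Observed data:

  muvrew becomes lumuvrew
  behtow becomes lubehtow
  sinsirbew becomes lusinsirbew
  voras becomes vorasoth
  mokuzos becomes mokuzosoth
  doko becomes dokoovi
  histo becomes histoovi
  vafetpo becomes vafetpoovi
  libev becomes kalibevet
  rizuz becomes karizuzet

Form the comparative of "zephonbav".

"zephonbav" ends in -v. The one such stem in the data (libev → kalibevet) adds ka- … -et around the stem, so the same rule applies.
So zephonbav → kazephonbavet.

kazephonbavet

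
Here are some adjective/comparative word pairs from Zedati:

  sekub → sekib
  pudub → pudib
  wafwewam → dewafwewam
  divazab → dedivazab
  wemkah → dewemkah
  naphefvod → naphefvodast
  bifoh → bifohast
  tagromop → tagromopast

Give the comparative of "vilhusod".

vilhusodast

"vilhusod" has last vowel 'o'. The stems whose last vowel is 'o' (naphefvod → naphefvodast, bifoh → bifohast, tagromop → tagromopast) add -ast.
The other patterns: stems whose last vowel is 'u' change the last vowel to 'i'; stems whose last vowel is 'a' add the prefix de-.
So vilhusod → vilhusodast.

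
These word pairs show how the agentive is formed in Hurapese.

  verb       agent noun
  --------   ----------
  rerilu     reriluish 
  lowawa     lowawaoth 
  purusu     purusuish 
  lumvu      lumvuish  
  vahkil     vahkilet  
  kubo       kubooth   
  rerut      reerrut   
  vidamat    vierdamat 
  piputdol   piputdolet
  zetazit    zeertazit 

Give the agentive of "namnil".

lumvu and rerut both have last vowel 'u' yet inflect differently (lumvuish, reerrut), so the last vowel is not what conditions the rule; the final letter is.
"namnil" ends in -l. The stems ending in -l (vahkil → vahkilet, piputdol → piputdolet) add -et.
So namnil → namnilet.

namnilet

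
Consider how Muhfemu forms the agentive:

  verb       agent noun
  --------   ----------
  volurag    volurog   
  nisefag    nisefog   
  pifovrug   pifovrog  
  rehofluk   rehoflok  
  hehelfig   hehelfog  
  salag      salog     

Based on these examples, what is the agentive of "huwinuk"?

huwinok

Every pair shown (volurag → volurog, nisefag → nisefog, pifovrug → pifovrog, …) follows the same rule: change the last vowel to 'o'.
So huwinuk → huwinok.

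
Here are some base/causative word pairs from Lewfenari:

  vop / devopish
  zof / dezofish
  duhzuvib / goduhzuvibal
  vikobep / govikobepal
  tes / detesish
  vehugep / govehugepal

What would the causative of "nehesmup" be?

"nehesmup" has 3 vowels. The stems with 3 vowels (duhzuvib → goduhzuvibal, vikobep → govikobepal, vehugep → govehugepal) add go- … -al around the stem.
So nehesmup → gonehesmupal.

gonehesmupal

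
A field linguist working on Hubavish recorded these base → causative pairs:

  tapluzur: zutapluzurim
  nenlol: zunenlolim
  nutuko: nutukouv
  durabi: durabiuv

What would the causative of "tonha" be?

tonhauv

nenlol and nutuko both have last vowel 'o' yet inflect differently (zunenlolim, nutukouv), so the last vowel is not what conditions the rule; whether the stem ends in a vowel or a consonant is.
"tonha" ends in a vowel. The stems ending in a vowel (nutuko → nutukouv, durabi → durabiuv) add -uv.
The other pattern: stems ending in a consonant add zu- … -im around the stem.
So tonha → tonhauv.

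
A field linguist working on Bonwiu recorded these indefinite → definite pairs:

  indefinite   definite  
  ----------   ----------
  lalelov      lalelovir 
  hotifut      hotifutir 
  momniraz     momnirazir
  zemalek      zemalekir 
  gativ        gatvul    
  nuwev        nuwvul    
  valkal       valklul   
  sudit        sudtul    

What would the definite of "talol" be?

tallul

lalelov and gativ both end in -v yet inflect differently (lalelovir, gatvul), so the final letter is not what conditions the rule; the number of vowels is.
"talol" has 2 vowels. The stems with 2 vowels (gativ → gatvul, nuwev → nuwvul, valkal → valklul) delete the last vowel and add -ul.
So talol → tallul.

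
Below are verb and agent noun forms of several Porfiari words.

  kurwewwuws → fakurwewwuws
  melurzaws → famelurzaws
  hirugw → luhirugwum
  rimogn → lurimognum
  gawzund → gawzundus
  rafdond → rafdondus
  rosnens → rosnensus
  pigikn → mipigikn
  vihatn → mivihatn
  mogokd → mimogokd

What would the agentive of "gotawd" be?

fagotawd

kurwewwuws and rosnens both end in -s yet inflect differently (fakurwewwuws, rosnensus), so the final letter is not what conditions the rule; the second-to-last letter is.
"gotawd" has second-to-last letter 'w'. The stems whose second-to-last letter is 'w' (kurwewwuws → fakurwewwuws, melurzaws → famelurzaws) add the prefix fa-.
The other patterns: stems whose second-to-last letter is 'g' add lu- … -um around the stem; stems whose second-to-last letter is 'n' add -us; stems whose second-to-last letter is 'k' or 't' add the prefix mi-.
So gotawd → fagotawd.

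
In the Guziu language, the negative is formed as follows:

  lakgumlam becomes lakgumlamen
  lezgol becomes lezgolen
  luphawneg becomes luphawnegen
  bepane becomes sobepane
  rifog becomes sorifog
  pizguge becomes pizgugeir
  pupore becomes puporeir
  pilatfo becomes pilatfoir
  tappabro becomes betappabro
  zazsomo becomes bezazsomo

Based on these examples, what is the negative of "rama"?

"rama" begins with r-. The one such stem in the data (rifog → sorifog) adds the prefix so-, so the same rule applies.
The other patterns: stems beginning with l- add -en; stems beginning with p- add -ir; stems beginning with t- or z- add the prefix be-.
So rama → sorama.

sorama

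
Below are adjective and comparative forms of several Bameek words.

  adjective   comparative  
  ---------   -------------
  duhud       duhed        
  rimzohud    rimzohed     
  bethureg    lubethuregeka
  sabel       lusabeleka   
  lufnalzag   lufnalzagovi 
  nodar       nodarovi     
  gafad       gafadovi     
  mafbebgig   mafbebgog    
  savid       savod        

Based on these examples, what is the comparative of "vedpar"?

vedparovi

bethureg and lufnalzag both end in -g yet inflect differently (lubethuregeka, lufnalzagovi), so the final letter is not what conditions the rule; the last vowel is.
"vedpar" has last vowel 'a'. The stems whose last vowel is 'a' (lufnalzag → lufnalzagovi, nodar → nodarovi, gafad → gafadovi) add -ovi.
The other patterns: stems whose last vowel is 'u' change the last vowel to 'e'; stems whose last vowel is 'e' add lu- … -eka around the stem; stems whose last vowel is 'i' change the last vowel to 'o'.
So vedpar → vedparovi.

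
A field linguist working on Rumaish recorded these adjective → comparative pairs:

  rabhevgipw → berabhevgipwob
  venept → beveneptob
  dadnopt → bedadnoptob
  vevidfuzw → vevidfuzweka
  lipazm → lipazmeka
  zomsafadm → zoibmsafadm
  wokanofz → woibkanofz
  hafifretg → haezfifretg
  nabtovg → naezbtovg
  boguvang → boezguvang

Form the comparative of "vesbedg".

rabhevgipw and vevidfuzw both end in -w yet inflect differently (berabhevgipwob, vevidfuzweka), so the final letter is not what conditions the rule; the second-to-last letter is.
"vesbedg" has second-to-last letter 'd'. The one such stem in the data (zomsafadm → zoibmsafadm) inserts -ib- after the first vowel (as does wokanofz), so the same rule applies.
So vesbedg → veibsbedg.

veibsbedg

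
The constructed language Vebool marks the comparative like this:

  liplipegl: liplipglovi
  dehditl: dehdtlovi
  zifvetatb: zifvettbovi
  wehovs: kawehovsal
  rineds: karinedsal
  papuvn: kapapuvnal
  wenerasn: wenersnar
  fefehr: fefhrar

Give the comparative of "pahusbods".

papuvn and wenerasn both end in -n yet inflect differently (kapapuvnal, wenersnar), so the final letter is not what conditions the rule; the second-to-last letter is.
"pahusbods" has second-to-last letter 'd'. The one such stem in the data (rineds → karinedsal) adds ka- … -al around the stem, so the same rule applies.
So pahusbods → kapahusbodsal.

kapahusbodsal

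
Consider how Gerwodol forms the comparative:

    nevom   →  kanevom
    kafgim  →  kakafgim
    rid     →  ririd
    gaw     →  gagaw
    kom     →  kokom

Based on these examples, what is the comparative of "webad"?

kawebad

nevom and kom both end in -m yet inflect differently (kanevom, kokom), so the final letter is not what conditions the rule; the number of vowels is.
"webad" has 2 vowels. The stems with 2 vowels (nevom → kanevom, kafgim → kakafgim) add the prefix ka-.
So webad → kawebad.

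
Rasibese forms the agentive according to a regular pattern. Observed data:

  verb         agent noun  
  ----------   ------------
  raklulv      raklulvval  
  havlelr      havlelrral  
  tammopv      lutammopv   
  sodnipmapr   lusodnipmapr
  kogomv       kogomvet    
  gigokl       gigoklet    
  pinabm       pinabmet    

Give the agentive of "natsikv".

natsikvet

raklulv and tammopv both end in -v yet inflect differently (raklulvval, lutammopv), so the final letter is not what conditions the rule; the second-to-last letter is.
"natsikv" has second-to-last letter 'k'. The one such stem in the data (gigokl → gigoklet) adds -et, so the same rule applies.
The other patterns: stems whose second-to-last letter is 'l' double the final consonant and add -al; stems whose second-to-last letter is 'p' add the prefix lu-.
So natsikv → natsikvet.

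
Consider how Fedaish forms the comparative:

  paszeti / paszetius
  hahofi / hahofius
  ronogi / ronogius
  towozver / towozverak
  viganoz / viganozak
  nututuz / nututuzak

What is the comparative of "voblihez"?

voblihezak

paszeti and towozver both have 3 vowels yet inflect differently (paszetius, towozverak), so the number of vowels is not what conditions the rule; the final letter is.
"voblihez" ends in -z. The stems ending in -z (viganoz → viganozak, nututuz → nututuzak) add -ak.
So voblihez → voblihezak.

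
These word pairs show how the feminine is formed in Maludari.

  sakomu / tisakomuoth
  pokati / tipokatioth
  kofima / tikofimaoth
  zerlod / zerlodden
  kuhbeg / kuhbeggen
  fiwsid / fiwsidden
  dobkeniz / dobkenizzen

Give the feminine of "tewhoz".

"tewhoz" ends in a consonant. The stems ending in a consonant (zerlod → zerlodden, kuhbeg → kuhbeggen, fiwsid → fiwsidden) double the final consonant and add -en.
The other pattern: stems ending in a vowel add ti- … -oth around the stem.
So tewhoz → tewhozzen.

tewhozzen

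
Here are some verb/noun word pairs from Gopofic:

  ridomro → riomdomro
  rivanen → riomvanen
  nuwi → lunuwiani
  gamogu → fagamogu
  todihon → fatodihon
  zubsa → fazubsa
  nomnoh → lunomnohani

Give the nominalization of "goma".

rivanen and todihon both end in -n yet inflect differently (riomvanen, fatodihon), so the final letter is not what conditions the rule; the first letter is.
"goma" begins with g-. The one such stem in the data (gamogu → fagamogu) adds the prefix fa-, so the same rule applies.
The other patterns: stems beginning with r- insert -om- after the first vowel; stems beginning with n- add lu- … -ani around the stem.
So goma → fagoma.

fagoma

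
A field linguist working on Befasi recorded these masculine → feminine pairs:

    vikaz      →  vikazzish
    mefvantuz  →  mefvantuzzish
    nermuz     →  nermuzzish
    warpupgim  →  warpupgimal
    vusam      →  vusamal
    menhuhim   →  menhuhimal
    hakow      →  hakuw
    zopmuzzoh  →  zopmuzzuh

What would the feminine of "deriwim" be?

deriwimal

vikaz and vusam both have last vowel 'a' yet inflect differently (vikazzish, vusamal), so the last vowel is not what conditions the rule; the final letter is.
"deriwim" ends in -m. The stems ending in -m (warpupgim → warpupgimal, vusam → vusamal, menhuhim → menhuhimal) add -al.
The other patterns: stems ending in -z double the final consonant and add -ish; stems ending in -h or -w change the last vowel to 'u'.
So deriwim → deriwimal.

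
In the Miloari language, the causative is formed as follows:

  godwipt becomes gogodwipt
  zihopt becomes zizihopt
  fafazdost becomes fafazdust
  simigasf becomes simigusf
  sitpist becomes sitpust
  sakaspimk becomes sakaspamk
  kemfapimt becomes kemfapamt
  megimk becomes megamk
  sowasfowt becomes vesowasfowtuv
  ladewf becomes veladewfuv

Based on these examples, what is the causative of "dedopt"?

godwipt and fafazdost both end in -t yet inflect differently (gogodwipt, fafazdust), so the final letter is not what conditions the rule; the second-to-last letter is.
"dedopt" has second-to-last letter 'p'. The stems whose second-to-last letter is 'p' (godwipt → gogodwipt, zihopt → zizihopt) repeat the first consonant+vowel as a prefix.
So dedopt → dededopt.

dededopt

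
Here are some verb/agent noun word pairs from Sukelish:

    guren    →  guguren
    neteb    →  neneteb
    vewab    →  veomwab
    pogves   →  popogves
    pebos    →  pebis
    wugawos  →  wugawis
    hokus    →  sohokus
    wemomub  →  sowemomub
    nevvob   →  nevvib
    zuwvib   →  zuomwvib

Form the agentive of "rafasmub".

sorafasmub

nevvob and neteb both end in -b yet inflect differently (nevvib, neneteb), so the final letter is not what conditions the rule; the last vowel is.
"rafasmub" has last vowel 'u'. The stems whose last vowel is 'u' (hokus → sohokus, wemomub → sowemomub) add the prefix so-.
So rafasmub → sorafasmub.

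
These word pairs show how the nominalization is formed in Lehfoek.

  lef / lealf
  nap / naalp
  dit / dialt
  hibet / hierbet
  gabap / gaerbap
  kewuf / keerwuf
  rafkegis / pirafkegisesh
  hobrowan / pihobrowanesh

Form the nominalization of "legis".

dit and hibet both end in -t yet inflect differently (dialt, hierbet), so the final letter is not what conditions the rule; the number of vowels is.
"legis" has 2 vowels. The stems with 2 vowels (hibet → hierbet, gabap → gaerbap, kewuf → keerwuf) insert -er- after the first vowel.
The other patterns: stems with 1 vowel insert -al- after the first vowel; stems with 3 vowels add pi- … -esh around the stem.
So legis → leergis.

leergis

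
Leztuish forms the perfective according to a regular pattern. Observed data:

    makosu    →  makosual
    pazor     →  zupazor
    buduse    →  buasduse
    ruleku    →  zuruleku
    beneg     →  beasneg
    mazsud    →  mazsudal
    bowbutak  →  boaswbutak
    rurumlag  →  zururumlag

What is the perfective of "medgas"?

medgasal

beneg and rurumlag both end in -g yet inflect differently (beasneg, zururumlag), so the final letter is not what conditions the rule; the first letter is.
"medgas" begins with m-. The stems beginning with m- (makosu → makosual, mazsud → mazsudal) add -al.
The other patterns: stems beginning with b- insert -as- after the first vowel; stems beginning with p- or r- add the prefix zu-.
So medgas → medgasal.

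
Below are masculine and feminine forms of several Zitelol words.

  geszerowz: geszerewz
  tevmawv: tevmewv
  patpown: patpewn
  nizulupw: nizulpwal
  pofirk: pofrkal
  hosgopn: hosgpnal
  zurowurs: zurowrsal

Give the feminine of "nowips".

nowpsal

patpown and hosgopn both end in -n yet inflect differently (patpewn, hosgpnal), so the final letter is not what conditions the rule; the second-to-last letter is.
"nowips" has second-to-last letter 'p'. The stems whose second-to-last letter is 'p' (nizulupw → nizulpwal, hosgopn → hosgpnal) delete the last vowel and add -al.
So nowips → nowpsal.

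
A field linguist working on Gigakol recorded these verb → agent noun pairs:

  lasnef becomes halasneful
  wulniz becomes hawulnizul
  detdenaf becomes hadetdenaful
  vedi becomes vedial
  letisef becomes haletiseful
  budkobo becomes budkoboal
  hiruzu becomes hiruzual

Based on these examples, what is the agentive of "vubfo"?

"vubfo" ends in a vowel. The stems ending in a vowel (budkobo → budkoboal, hiruzu → hiruzual, vedi → vedial) add -al.
So vubfo → vubfoal.

vubfoal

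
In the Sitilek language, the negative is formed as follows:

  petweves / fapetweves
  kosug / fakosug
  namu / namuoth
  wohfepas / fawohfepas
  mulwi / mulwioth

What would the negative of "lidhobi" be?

lidhobioth

kosug and namu both have last vowel 'u' yet inflect differently (fakosug, namuoth), so the last vowel is not what conditions the rule; whether the stem ends in a vowel or a consonant is.
"lidhobi" ends in a vowel. The stems ending in a vowel (namu → namuoth, mulwi → mulwioth) add -oth.
So lidhobi → lidhobioth.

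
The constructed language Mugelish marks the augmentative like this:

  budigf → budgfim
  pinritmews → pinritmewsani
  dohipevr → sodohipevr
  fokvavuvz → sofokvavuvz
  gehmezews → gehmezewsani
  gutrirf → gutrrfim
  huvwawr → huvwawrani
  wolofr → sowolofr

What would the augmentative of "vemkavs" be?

huvwawr and wolofr both end in -r yet inflect differently (huvwawrani, sowolofr), so the final letter is not what conditions the rule; the second-to-last letter is.
"vemkavs" has second-to-last letter 'v'. The stems whose second-to-last letter is 'v' (dohipevr → sodohipevr, fokvavuvz → sofokvavuvz) add the prefix so-.
The other patterns: stems whose second-to-last letter is 'w' add -ani; stems whose second-to-last letter is 'g' or 'r' delete the last vowel and add -im.
So vemkavs → sovemkavs.

sovemkavs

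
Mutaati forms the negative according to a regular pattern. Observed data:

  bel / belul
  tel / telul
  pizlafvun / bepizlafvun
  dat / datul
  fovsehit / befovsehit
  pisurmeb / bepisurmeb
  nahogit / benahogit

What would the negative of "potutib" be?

bepotutib

"potutib" has 3 vowels. The stems with 3 vowels (fovsehit → befovsehit, pisurmeb → bepisurmeb, nahogit → benahogit) add the prefix be-.
The other pattern: stems with 1 vowel add -ul.
So potutib → bepotutib.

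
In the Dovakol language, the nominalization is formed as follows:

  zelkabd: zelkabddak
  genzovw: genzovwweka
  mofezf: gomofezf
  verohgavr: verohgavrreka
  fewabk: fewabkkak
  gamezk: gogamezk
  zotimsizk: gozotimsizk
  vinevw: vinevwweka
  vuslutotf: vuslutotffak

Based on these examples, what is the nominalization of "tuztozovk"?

mofezf and vuslutotf both end in -f yet inflect differently (gomofezf, vuslutotffak), so the final letter is not what conditions the rule; the second-to-last letter is.
"tuztozovk" has second-to-last letter 'v'. The stems whose second-to-last letter is 'v' (genzovw → genzovwweka, vinevw → vinevwweka, verohgavr → verohgavrreka) double the final consonant and add -eka.
So tuztozovk → tuztozovkkeka.

tuztozovkkeka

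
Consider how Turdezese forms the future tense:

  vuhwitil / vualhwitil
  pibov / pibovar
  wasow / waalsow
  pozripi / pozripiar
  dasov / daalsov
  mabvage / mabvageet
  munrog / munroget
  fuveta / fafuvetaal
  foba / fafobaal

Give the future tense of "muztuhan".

"muztuhan" begins with m-. The stems beginning with m- (munrog → munroget, mabvage → mabvageet) add -et.
So muztuhan → muztuhanet.

muztuhanet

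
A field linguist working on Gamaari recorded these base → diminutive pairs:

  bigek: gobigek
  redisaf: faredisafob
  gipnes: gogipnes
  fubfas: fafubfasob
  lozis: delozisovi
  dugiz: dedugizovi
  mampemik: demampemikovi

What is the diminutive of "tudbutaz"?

fatudbutazob

mampemik and bigek both end in -k yet inflect differently (demampemikovi, gobigek), so the final letter is not what conditions the rule; the last vowel is.
"tudbutaz" has last vowel 'a'. The stems whose last vowel is 'a' (redisaf → faredisafob, fubfas → fafubfasob) add fa- … -ob around the stem.
So tudbutaz → fatudbutazob.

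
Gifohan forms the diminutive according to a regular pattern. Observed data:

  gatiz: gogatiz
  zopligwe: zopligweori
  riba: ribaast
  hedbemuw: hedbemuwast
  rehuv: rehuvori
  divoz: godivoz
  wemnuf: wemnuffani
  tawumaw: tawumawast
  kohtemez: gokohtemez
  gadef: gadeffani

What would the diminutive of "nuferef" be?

hedbemuw and wemnuf both have last vowel 'u' yet inflect differently (hedbemuwast, wemnuffani), so the last vowel is not what conditions the rule; the final letter is.
"nuferef" ends in -f. The stems ending in -f (gadef → gadeffani, wemnuf → wemnuffani) double the final consonant and add -ani.
The other patterns: stems ending in -a or -w add -ast; stems ending in -z add the prefix go-; stems ending in -e or -v add -ori.
So nuferef → nufereffani.

nufereffani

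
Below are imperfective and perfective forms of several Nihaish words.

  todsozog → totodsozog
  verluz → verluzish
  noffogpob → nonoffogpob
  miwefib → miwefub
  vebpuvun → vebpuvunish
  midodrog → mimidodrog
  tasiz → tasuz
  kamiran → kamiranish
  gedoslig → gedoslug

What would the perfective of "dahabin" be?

noffogpob and miwefib both end in -b yet inflect differently (nonoffogpob, miwefub), so the final letter is not what conditions the rule; the last vowel is.
"dahabin" has last vowel 'i'. The stems whose last vowel is 'i' (tasiz → tasuz, miwefib → miwefub, gedoslig → gedoslug) change the last vowel to 'u'.
So dahabin → dahabun.

dahabun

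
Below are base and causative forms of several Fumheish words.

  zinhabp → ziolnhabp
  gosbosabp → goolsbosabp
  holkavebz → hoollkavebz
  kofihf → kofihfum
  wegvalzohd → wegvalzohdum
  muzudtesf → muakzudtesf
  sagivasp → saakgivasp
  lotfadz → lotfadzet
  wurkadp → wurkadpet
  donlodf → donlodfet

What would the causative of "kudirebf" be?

kuoldirebf

kofihf and muzudtesf both end in -f yet inflect differently (kofihfum, muakzudtesf), so the final letter is not what conditions the rule; the second-to-last letter is.
"kudirebf" has second-to-last letter 'b'. The stems whose second-to-last letter is 'b' (zinhabp → ziolnhabp, gosbosabp → goolsbosabp, holkavebz → hoollkavebz) insert -ol- after the first vowel.
The other patterns: stems whose second-to-last letter is 'h' add -um; stems whose second-to-last letter is 's' insert -ak- after the first vowel; stems whose second-to-last letter is 'd' add -et.
So kudirebf → kuoldirebf.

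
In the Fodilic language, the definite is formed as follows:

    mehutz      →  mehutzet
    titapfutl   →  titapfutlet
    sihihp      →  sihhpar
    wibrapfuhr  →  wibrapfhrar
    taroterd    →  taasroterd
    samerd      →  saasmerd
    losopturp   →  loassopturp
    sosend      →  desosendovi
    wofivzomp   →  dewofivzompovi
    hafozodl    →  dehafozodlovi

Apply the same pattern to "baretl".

"baretl" has second-to-last letter 't'. The stems whose second-to-last letter is 't' (mehutz → mehutzet, titapfutl → titapfutlet) add -et.
So baretl → baretlet.

baretlet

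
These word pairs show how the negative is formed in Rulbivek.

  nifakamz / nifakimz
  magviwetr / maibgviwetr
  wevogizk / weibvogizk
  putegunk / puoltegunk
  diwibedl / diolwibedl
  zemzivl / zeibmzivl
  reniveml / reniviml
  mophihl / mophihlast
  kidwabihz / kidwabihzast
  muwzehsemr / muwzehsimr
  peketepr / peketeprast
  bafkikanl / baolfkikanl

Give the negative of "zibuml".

zibiml

bafkikanl and reniveml both end in -l yet inflect differently (baolfkikanl, reniviml), so the final letter is not what conditions the rule; the second-to-last letter is.
"zibuml" has second-to-last letter 'm'. The stems whose second-to-last letter is 'm' (reniveml → reniviml, nifakamz → nifakimz, muwzehsemr → muwzehsimr) change the last vowel to 'i'.
The other patterns: stems whose second-to-last letter is 'd' or 'n' insert -ol- after the first vowel; stems whose second-to-last letter is 'h' or 'p' add -ast; stems whose second-to-last letter is 't', 'v' or 'z' insert -ib- after the first vowel.
So zibuml → zibiml.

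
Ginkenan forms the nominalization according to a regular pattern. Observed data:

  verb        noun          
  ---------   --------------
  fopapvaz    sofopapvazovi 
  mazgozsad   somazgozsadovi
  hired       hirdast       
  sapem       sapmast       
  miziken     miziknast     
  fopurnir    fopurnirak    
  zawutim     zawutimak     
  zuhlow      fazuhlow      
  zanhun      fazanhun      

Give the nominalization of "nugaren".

nugarnast

mazgozsad and hired both end in -d yet inflect differently (somazgozsadovi, hirdast), so the final letter is not what conditions the rule; the last vowel is.
"nugaren" has last vowel 'e'. The stems whose last vowel is 'e' (hired → hirdast, sapem → sapmast, miziken → miziknast) delete the last vowel and add -ast.
The other patterns: stems whose last vowel is 'a' add so- … -ovi around the stem; stems whose last vowel is 'i' add -ak; stems whose last vowel is 'o' or 'u' add the prefix fa-.
So nugaren → nugarnast.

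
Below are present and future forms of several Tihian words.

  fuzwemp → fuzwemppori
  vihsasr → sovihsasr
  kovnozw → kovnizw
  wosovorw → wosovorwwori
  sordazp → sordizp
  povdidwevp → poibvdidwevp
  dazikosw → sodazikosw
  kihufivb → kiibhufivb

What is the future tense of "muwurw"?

fuzwemp and povdidwevp both end in -p yet inflect differently (fuzwemppori, poibvdidwevp), so the final letter is not what conditions the rule; the second-to-last letter is.
"muwurw" has second-to-last letter 'r'. The one such stem in the data (wosovorw → wosovorwwori) doubles the final consonant and adds -ori (as does fuzwemp), so the same rule applies.
The other patterns: stems whose second-to-last letter is 'v' insert -ib- after the first vowel; stems whose second-to-last letter is 'z' change the last vowel to 'i'; stems whose second-to-last letter is 's' add the prefix so-.
So muwurw → muwurwwori.

muwurwwori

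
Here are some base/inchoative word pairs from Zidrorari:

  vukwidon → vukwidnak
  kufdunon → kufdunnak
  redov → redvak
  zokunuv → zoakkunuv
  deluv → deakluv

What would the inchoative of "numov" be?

redov and zokunuv both end in -v yet inflect differently (redvak, zoakkunuv), so the final letter is not what conditions the rule; the last vowel is.
"numov" has last vowel 'o'. The stems whose last vowel is 'o' (vukwidon → vukwidnak, kufdunon → kufdunnak, redov → redvak) delete the last vowel and add -ak.
So numov → numvak.

numvak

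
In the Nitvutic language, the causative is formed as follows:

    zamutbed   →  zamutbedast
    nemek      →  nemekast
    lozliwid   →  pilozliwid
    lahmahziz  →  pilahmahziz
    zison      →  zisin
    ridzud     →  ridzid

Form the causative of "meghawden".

"meghawden" has last vowel 'e'. The stems whose last vowel is 'e' (zamutbed → zamutbedast, nemek → nemekast) add -ast.
So meghawden → meghawdenast.

meghawdenast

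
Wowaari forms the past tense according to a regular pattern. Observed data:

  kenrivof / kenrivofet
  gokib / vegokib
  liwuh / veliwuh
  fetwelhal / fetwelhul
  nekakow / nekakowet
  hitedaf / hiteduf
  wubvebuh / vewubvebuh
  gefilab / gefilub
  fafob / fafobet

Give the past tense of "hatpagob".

hatpagobet

"hatpagob" has last vowel 'o'. The stems whose last vowel is 'o' (nekakow → nekakowet, kenrivof → kenrivofet, fafob → fafobet) add -et.
The other patterns: stems whose last vowel is 'i' or 'u' add the prefix ve-; stems whose last vowel is 'a' change the last vowel to 'u'.
So hatpagob → hatpagobet.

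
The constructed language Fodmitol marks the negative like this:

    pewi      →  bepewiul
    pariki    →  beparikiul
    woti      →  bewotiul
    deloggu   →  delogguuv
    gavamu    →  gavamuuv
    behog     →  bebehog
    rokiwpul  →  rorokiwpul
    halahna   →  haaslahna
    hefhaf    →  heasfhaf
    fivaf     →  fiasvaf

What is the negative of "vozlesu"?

vozlesuuv

"vozlesu" ends in -u. The stems ending in -u (deloggu → delogguuv, gavamu → gavamuuv) add -uv.
So vozlesu → vozlesuuv.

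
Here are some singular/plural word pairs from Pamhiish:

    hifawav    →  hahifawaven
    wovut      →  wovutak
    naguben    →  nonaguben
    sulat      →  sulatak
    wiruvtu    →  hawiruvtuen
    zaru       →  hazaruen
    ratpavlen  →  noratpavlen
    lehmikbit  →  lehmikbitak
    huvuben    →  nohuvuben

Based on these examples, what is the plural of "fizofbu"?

hafizofbuen

wovut and wiruvtu both have last vowel 'u' yet inflect differently (wovutak, hawiruvtuen), so the last vowel is not what conditions the rule; the final letter is.
"fizofbu" ends in -u. The stems ending in -u (wiruvtu → hawiruvtuen, zaru → hazaruen) add ha- … -en around the stem.
So fizofbu → hafizofbuen.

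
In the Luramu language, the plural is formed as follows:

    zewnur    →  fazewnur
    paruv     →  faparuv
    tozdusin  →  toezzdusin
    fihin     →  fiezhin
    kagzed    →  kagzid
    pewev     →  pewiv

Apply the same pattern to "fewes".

paruv and pewev both end in -v yet inflect differently (faparuv, pewiv), so the final letter is not what conditions the rule; the last vowel is.
"fewes" has last vowel 'e'. The stems whose last vowel is 'e' (kagzed → kagzid, pewev → pewiv) change the last vowel to 'i'.
So fewes → fewis.

fewis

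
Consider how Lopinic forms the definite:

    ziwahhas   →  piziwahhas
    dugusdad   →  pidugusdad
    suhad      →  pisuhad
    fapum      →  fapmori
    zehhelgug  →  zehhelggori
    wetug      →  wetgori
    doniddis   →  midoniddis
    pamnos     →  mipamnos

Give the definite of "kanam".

"kanam" has last vowel 'a'. The stems whose last vowel is 'a' (ziwahhas → piziwahhas, dugusdad → pidugusdad, suhad → pisuhad) add the prefix pi-.
So kanam → pikanam.

pikanam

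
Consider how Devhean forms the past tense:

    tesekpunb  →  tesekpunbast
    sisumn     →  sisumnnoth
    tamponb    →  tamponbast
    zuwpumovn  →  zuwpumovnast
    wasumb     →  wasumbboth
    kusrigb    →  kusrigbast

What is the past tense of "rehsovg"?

rehsovgast

wasumb and kusrigb both end in -b yet inflect differently (wasumbboth, kusrigbast), so the final letter is not what conditions the rule; the second-to-last letter is.
"rehsovg" has second-to-last letter 'v'. The one such stem in the data (zuwpumovn → zuwpumovnast) adds -ast, so the same rule applies.
The other pattern: stems whose second-to-last letter is 'm' double the final consonant and add -oth.
So rehsovg → rehsovgast.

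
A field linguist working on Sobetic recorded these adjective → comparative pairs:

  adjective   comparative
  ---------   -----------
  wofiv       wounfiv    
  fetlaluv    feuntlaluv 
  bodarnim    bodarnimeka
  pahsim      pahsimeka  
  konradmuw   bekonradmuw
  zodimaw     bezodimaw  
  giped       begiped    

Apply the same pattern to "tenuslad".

wofiv and bodarnim both have last vowel 'i' yet inflect differently (wounfiv, bodarnimeka), so the last vowel is not what conditions the rule; the final letter is.
"tenuslad" ends in -d. The one such stem in the data (giped → begiped) adds the prefix be-, so the same rule applies.
The other patterns: stems ending in -v insert -un- after the first vowel; stems ending in -m add -eka.
So tenuslad → betenuslad.

betenuslad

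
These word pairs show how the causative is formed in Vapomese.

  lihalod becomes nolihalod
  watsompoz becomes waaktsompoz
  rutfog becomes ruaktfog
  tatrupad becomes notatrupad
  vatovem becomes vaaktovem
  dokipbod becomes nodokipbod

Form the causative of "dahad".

"dahad" ends in -d. The stems ending in -d (tatrupad → notatrupad, lihalod → nolihalod, dokipbod → nodokipbod) add the prefix no-.
The other pattern: stems ending in -g, -m or -z insert -ak- after the first vowel.
So dahad → nodahad.

nodahad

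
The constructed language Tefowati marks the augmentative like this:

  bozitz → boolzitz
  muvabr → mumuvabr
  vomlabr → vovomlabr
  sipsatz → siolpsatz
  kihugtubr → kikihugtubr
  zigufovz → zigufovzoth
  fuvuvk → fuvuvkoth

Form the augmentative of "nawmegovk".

zigufovz and bozitz both end in -z yet inflect differently (zigufovzoth, boolzitz), so the final letter is not what conditions the rule; the second-to-last letter is.
"nawmegovk" has second-to-last letter 'v'. The stems whose second-to-last letter is 'v' (fuvuvk → fuvuvkoth, zigufovz → zigufovzoth) add -oth.
The other patterns: stems whose second-to-last letter is 't' insert -ol- after the first vowel; stems whose second-to-last letter is 'b' repeat the first consonant+vowel as a prefix.
So nawmegovk → nawmegovkoth.

nawmegovkoth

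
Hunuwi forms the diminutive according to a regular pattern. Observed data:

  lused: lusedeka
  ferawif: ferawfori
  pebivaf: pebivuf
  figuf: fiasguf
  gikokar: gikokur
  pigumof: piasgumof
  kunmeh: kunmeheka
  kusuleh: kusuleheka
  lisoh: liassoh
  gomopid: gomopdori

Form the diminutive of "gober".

gobereka

pebivaf and figuf both end in -f yet inflect differently (pebivuf, fiasguf), so the final letter is not what conditions the rule; the last vowel is.
"gober" has last vowel 'e'. The stems whose last vowel is 'e' (kusuleh → kusuleheka, kunmeh → kunmeheka, lused → lusedeka) add -eka.
The other patterns: stems whose last vowel is 'a' change the last vowel to 'u'; stems whose last vowel is 'o' or 'u' insert -as- after the first vowel; stems whose last vowel is 'i' delete the last vowel and add -ori.
So gober → gobereka.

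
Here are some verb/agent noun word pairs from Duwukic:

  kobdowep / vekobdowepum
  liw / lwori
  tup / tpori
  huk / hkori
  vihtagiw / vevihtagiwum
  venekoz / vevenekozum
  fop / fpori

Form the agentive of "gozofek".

vegozofekum

fop and kobdowep both end in -p yet inflect differently (fpori, vekobdowepum), so the final letter is not what conditions the rule; the number of vowels is.
"gozofek" has 3 vowels. The stems with 3 vowels (venekoz → vevenekozum, kobdowep → vekobdowepum, vihtagiw → vevihtagiwum) add ve- … -um around the stem.
So gozofek → vegozofekum.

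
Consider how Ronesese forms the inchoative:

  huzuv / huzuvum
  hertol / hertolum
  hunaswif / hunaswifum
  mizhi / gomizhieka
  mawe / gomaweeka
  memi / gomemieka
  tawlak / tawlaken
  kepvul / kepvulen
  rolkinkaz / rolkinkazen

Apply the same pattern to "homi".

hertol and kepvul both end in -l yet inflect differently (hertolum, kepvulen), so the final letter is not what conditions the rule; the first letter is.
"homi" begins with h-. The stems beginning with h- (huzuv → huzuvum, hertol → hertolum, hunaswif → hunaswifum) add -um.
So homi → homium.

homium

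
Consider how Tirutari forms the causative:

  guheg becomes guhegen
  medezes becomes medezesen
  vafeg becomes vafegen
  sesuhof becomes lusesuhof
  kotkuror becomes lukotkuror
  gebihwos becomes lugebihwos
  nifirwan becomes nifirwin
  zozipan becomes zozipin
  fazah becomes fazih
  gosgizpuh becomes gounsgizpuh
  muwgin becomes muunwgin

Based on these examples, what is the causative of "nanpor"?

lunanpor

medezes and gebihwos both end in -s yet inflect differently (medezesen, lugebihwos), so the final letter is not what conditions the rule; the last vowel is.
"nanpor" has last vowel 'o'. The stems whose last vowel is 'o' (sesuhof → lusesuhof, kotkuror → lukotkuror, gebihwos → lugebihwos) add the prefix lu-.
The other patterns: stems whose last vowel is 'e' add -en; stems whose last vowel is 'a' change the last vowel to 'i'; stems whose last vowel is 'i' or 'u' insert -un- after the first vowel.
So nanpor → lunanpor.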